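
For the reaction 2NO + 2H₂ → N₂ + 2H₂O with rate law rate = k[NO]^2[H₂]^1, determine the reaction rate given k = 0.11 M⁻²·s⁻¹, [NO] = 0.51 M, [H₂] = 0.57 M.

0.01631 M/s

Step 1: The rate law is rate = k[NO]^2[H₂]^1
Step 2: Substitute: rate = 0.11 × (0.51)^2 × (0.57)^1
Step 3: rate = 0.11 × 0.2601 × 0.57 = 0.0163083 M/s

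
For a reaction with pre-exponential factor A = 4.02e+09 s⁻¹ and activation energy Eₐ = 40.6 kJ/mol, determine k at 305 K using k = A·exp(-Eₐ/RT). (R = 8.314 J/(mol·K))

4.47e+02 s⁻¹

Step 1: Use the Arrhenius equation: k = A × exp(-Eₐ/RT)
Step 2: Convert Eₐ to J/mol: 40.6 kJ/mol = 40600 J/mol
Step 3: Calculate the exponent: -Eₐ/(RT) = -40600/(8.314 × 305) = -16.01092
Step 4: k = 4.02e+09 × exp(-16.01092)
Step 5: k = 4.02e+09 × 1.11313e-07 = 4.4748e+02 s⁻¹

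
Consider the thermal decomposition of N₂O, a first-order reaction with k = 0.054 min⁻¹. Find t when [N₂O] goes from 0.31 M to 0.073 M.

26.78 min

Step 1: For first-order: t = ln([N₂O]₀/[N₂O])/k
Step 2: t = ln(0.31/0.073)/0.054
Step 3: t = ln(4.247)/0.054
Step 4: t = 1.446/0.054 = 26.78 min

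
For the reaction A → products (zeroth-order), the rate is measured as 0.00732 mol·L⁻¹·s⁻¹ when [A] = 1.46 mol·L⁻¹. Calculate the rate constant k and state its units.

0.00732 mol·L⁻¹·s⁻¹

Step 1: For a zeroth-order reaction, rate = k (independent of concentration).
Step 2: k = rate = 0.00732 mol·L⁻¹·s⁻¹.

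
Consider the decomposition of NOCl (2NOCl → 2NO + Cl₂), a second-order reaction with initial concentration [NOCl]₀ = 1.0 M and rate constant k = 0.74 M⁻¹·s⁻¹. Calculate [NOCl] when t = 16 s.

0.07788 M

Step 1: For a second-order reaction: 1/[NOCl] = 1/[NOCl]₀ + kt
Step 2: 1/[NOCl] = 1/1.0 + 0.74 × 16
Step 3: 1/[NOCl] = 1 + 11.84 = 12.84
Step 4: [NOCl] = 1/12.84 = 0.07788 M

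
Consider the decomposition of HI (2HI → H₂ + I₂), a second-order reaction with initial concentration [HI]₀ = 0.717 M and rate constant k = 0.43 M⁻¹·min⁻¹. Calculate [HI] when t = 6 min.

0.2516 M

Step 1: For a second-order reaction: 1/[HI] = 1/[HI]₀ + kt
Step 2: 1/[HI] = 1/0.717 + 0.43 × 6
Step 3: 1/[HI] = 1.395 + 2.58 = 3.975
Step 4: [HI] = 1/3.975 = 0.2516 M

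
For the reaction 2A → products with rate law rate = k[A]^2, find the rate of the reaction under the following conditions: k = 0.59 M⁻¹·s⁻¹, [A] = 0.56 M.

0.185 M/s

Step 1: Identify the rate law: rate = k[A]^2
Step 2: Substitute values: rate = 0.59 × (0.56)^2
Step 3: Calculate: rate = 0.59 × 0.3136 = 0.185024 M/s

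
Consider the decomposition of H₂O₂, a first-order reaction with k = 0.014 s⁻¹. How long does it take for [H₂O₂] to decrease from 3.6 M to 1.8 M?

49.51 s

Step 1: For first-order: t = ln([H₂O₂]₀/[H₂O₂])/k
Step 2: t = ln(3.6/1.8)/0.014
Step 3: t = ln(2)/0.014
Step 4: t = 0.6931/0.014 = 49.51 s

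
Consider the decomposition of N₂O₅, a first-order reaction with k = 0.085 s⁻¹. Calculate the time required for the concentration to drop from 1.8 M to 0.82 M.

9.25 s

Step 1: For first-order: t = ln([N₂O₅]₀/[N₂O₅])/k
Step 2: t = ln(1.8/0.82)/0.085
Step 3: t = ln(2.195)/0.085
Step 4: t = 0.7862/0.085 = 9.25 s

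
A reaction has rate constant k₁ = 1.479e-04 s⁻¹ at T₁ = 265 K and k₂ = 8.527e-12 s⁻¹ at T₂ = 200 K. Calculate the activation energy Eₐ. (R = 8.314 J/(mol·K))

113.0 kJ/mol

Step 1: Use the two-temperature Arrhenius form: ln(k₂/k₁) = -Eₐ/R × (1/T₂ - 1/T₁)
Step 2: ln(k₂/k₁) = ln(8.527e-12/1.479e-04) = ln(5.76538e-08) = -16.6688
Step 3: 1/T₂ - 1/T₁ = 1/200 - 1/265 = 1.226415e-03 K⁻¹
Step 4: Eₐ = -R × ln(k₂/k₁) / (1/T₂ - 1/T₁) = -8.314 × -16.6688 / 1.226415e-03
Step 5: Eₐ = 1.1300e+05 J/mol = 113.0 kJ/mol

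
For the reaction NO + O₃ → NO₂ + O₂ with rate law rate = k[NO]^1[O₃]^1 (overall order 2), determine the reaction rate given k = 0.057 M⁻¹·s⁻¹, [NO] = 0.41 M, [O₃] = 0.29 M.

0.006777 M/s

Step 1: The rate law is rate = k[NO]^1[O₃]^1, overall order = 1+1 = 2
Step 2: Substitute values: rate = 0.057 × (0.41)^1 × (0.29)^1
Step 3: rate = 0.057 × 0.41 × 0.29 = 0.0067773 M/s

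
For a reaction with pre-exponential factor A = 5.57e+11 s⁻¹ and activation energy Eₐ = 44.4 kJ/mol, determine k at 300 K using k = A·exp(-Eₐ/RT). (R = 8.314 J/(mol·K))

1.03e+04 s⁻¹

Step 1: Use the Arrhenius equation: k = A × exp(-Eₐ/RT)
Step 2: Convert Eₐ to J/mol: 44.4 kJ/mol = 44400 J/mol
Step 3: Calculate the exponent: -Eₐ/(RT) = -44400/(8.314 × 300) = -17.80130
Step 4: k = 5.57e+11 × exp(-17.80130)
Step 5: k = 5.57e+11 × 1.85778e-08 = 1.0348e+04 s⁻¹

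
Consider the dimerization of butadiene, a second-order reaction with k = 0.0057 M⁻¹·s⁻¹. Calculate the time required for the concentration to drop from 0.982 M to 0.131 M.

1161 s

Step 1: For second-order: t = (1/[C₄H₆] - 1/[C₄H₆]₀)/k
Step 2: t = (1/0.131 - 1/0.982)/0.0057
Step 3: t = (7.634 - 1.018)/0.0057
Step 4: t = 6.615/0.0057 = 1161 s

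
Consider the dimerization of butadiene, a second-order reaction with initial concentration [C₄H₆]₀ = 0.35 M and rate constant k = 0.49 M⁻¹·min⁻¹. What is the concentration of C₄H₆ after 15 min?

0.09797 M

Step 1: For a second-order reaction: 1/[C₄H₆] = 1/[C₄H₆]₀ + kt
Step 2: 1/[C₄H₆] = 1/0.35 + 0.49 × 15
Step 3: 1/[C₄H₆] = 2.857 + 7.35 = 10.21
Step 4: [C₄H₆] = 1/10.21 = 0.09797 M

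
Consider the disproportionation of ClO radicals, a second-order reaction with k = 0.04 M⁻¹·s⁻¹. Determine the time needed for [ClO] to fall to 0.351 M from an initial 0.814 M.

40.51 s

Step 1: For second-order: t = (1/[ClO] - 1/[ClO]₀)/k
Step 2: t = (1/0.351 - 1/0.814)/0.04
Step 3: t = (2.849 - 1.229)/0.04
Step 4: t = 1.621/0.04 = 40.51 s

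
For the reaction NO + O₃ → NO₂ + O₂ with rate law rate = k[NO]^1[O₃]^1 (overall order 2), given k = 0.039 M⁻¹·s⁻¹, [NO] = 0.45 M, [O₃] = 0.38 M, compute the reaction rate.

0.006669 M/s

Step 1: The rate law is rate = k[NO]^1[O₃]^1, overall order = 1+1 = 2
Step 2: Substitute values: rate = 0.039 × (0.45)^1 × (0.38)^1
Step 3: rate = 0.039 × 0.45 × 0.38 = 0.006669 M/s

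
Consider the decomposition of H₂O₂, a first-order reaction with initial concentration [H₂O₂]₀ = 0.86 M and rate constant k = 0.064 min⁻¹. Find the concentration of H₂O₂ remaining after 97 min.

0.001731 M

Step 1: For a first-order reaction: [H₂O₂] = [H₂O₂]₀ × e^(-kt)
Step 2: [H₂O₂] = 0.86 × e^(-0.064 × 97)
Step 3: [H₂O₂] = 0.86 × e^(-6.208)
Step 4: [H₂O₂] = 0.86 × 0.00201326 = 0.001731 M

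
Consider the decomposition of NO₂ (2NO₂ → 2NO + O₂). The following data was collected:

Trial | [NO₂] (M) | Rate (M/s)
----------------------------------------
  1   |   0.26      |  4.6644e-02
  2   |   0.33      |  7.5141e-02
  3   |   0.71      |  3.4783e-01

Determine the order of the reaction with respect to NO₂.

second order (2)

Step 1: Compare trials to find order n where rate₂/rate₁ = ([NO₂]₂/[NO₂]₁)^n
Step 2: rate₂/rate₁ = 7.5141e-02/4.6644e-02 = 1.611
Step 3: [NO₂]₂/[NO₂]₁ = 0.33/0.26 = 1.269
Step 4: n = ln(1.611)/ln(1.269) = 2.00 ≈ 2
Step 5: The reaction is second order in NO₂.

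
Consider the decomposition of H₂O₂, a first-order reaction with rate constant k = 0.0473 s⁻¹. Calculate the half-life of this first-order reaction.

14.65 s

Step 1: For a first-order reaction, t₁/₂ = ln(2)/k
Step 2: t₁/₂ = ln(2)/0.0473
Step 3: t₁/₂ = 0.6931/0.0473 = 14.65 s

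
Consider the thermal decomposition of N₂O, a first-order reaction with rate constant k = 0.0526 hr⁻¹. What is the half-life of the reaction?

13.18 hr

Step 1: For a first-order reaction, t₁/₂ = ln(2)/k
Step 2: t₁/₂ = ln(2)/0.0526
Step 3: t₁/₂ = 0.6931/0.0526 = 13.18 hr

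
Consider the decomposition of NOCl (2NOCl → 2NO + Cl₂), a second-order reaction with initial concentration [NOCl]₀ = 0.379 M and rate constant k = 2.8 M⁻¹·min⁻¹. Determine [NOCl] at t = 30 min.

0.01154 M

Step 1: For a second-order reaction: 1/[NOCl] = 1/[NOCl]₀ + kt
Step 2: 1/[NOCl] = 1/0.379 + 2.8 × 30
Step 3: 1/[NOCl] = 2.639 + 84 = 86.64
Step 4: [NOCl] = 1/86.64 = 0.01154 M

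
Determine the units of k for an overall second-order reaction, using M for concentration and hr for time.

M⁻¹·hr⁻¹

Step 1: For overall order n, rate = k × (concentration)^n.
Step 2: Rate has units M·hr⁻¹; concentration term has units M^2.
Step 3: k = rate / (concentration)^n, so units of k = M^(1-2)·hr⁻¹ = M⁻¹·hr⁻¹.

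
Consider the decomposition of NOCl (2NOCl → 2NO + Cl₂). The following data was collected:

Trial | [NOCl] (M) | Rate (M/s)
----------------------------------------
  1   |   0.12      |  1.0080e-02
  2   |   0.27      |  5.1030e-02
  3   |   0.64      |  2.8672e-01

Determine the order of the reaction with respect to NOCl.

second order (2)

Step 1: Compare trials to find order n where rate₂/rate₁ = ([NOCl]₂/[NOCl]₁)^n
Step 2: rate₂/rate₁ = 5.1030e-02/1.0080e-02 = 5.063
Step 3: [NOCl]₂/[NOCl]₁ = 0.27/0.12 = 2.25
Step 4: n = ln(5.063)/ln(2.25) = 2.00 ≈ 2
Step 5: The reaction is second order in NOCl.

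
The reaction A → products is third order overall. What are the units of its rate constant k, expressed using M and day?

M⁻²·day⁻¹

Step 1: For overall order n, rate = k × (concentration)^n.
Step 2: Rate has units M·day⁻¹; concentration term has units M^3.
Step 3: k = rate / (concentration)^n, so units of k = M^(1-3)·day⁻¹ = M⁻²·day⁻¹.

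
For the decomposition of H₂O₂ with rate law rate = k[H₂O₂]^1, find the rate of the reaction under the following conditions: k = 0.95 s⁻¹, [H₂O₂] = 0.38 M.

0.361 M/s

Step 1: Identify the rate law: rate = k[H₂O₂]^1
Step 2: Substitute values: rate = 0.95 × (0.38)^1
Step 3: Calculate: rate = 0.95 × 0.38 = 0.361 M/s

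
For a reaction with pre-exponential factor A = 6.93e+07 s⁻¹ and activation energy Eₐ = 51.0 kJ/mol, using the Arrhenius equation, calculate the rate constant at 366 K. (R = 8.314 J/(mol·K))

3.65e+00 s⁻¹

Step 1: Use the Arrhenius equation: k = A × exp(-Eₐ/RT)
Step 2: Convert Eₐ to J/mol: 51.0 kJ/mol = 51000 J/mol
Step 3: Calculate the exponent: -Eₐ/(RT) = -51000/(8.314 × 366) = -16.76020
Step 4: k = 6.93e+07 × exp(-16.76020)
Step 5: k = 6.93e+07 × 5.26184e-08 = 3.6465e+00 s⁻¹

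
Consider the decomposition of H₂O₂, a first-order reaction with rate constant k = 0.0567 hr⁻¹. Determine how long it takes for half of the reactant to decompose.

12.22 hr

Step 1: For a first-order reaction, t₁/₂ = ln(2)/k
Step 2: t₁/₂ = ln(2)/0.0567
Step 3: t₁/₂ = 0.6931/0.0567 = 12.22 hr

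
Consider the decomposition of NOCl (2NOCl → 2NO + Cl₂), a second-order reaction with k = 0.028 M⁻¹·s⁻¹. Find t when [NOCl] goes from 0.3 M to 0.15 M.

119 s

Step 1: For second-order: t = (1/[NOCl] - 1/[NOCl]₀)/k
Step 2: t = (1/0.15 - 1/0.3)/0.028
Step 3: t = (6.667 - 3.333)/0.028
Step 4: t = 3.333/0.028 = 119 s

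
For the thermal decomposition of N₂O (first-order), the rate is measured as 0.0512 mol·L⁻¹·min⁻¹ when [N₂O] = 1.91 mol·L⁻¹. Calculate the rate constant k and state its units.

0.02681 min⁻¹

Step 1: rate = k[N₂O]^1, so k = rate / [N₂O]^1.
Step 2: k = 0.0512 / (1.91)^1 = 0.0512 / 1.91.
Step 3: k = 0.02681 min⁻¹.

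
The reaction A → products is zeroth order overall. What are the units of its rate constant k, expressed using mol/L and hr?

mol/L·hr⁻¹

Step 1: For overall order n, rate = k × (concentration)^n.
Step 2: Rate has units mol/L·hr⁻¹; concentration term has units (mol/L)^0.
Step 3: k = rate / (concentration)^n, so units of k = (mol/L)^(1-0)·hr⁻¹ = mol/L·hr⁻¹.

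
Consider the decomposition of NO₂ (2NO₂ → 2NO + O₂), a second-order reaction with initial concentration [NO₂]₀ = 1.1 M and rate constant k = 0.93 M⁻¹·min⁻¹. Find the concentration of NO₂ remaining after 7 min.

0.1348 M

Step 1: For a second-order reaction: 1/[NO₂] = 1/[NO₂]₀ + kt
Step 2: 1/[NO₂] = 1/1.1 + 0.93 × 7
Step 3: 1/[NO₂] = 0.9091 + 6.51 = 7.419
Step 4: [NO₂] = 1/7.419 = 0.1348 M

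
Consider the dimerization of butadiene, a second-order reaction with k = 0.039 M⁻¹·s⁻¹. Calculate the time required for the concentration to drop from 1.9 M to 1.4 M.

4.82 s

Step 1: For second-order: t = (1/[C₄H₆] - 1/[C₄H₆]₀)/k
Step 2: t = (1/1.4 - 1/1.9)/0.039
Step 3: t = (0.7143 - 0.5263)/0.039
Step 4: t = 0.188/0.039 = 4.82 s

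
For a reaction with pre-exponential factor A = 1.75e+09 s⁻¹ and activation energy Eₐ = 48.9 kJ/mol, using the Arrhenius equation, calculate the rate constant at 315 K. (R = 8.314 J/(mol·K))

1.36e+01 s⁻¹

Step 1: Use the Arrhenius equation: k = A × exp(-Eₐ/RT)
Step 2: Convert Eₐ to J/mol: 48.9 kJ/mol = 48900 J/mol
Step 3: Calculate the exponent: -Eₐ/(RT) = -48900/(8.314 × 315) = -18.67189
Step 4: k = 1.75e+09 × exp(-18.67189)
Step 5: k = 1.75e+09 × 7.77860e-09 = 1.3613e+01 s⁻¹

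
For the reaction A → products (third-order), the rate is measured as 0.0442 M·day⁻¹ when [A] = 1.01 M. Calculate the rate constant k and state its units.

0.0429 M⁻²·day⁻¹

Step 1: rate = k[A]^3, so k = rate / [A]^3.
Step 2: k = 0.0442 / (1.01)^3 = 0.0442 / 1.03.
Step 3: k = 0.0429 M⁻²·day⁻¹.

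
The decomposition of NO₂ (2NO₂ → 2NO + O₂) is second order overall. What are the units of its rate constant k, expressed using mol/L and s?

(mol/L)⁻¹·s⁻¹

Step 1: For overall order n, rate = k × (concentration)^n.
Step 2: Rate has units mol/L·s⁻¹; concentration term has units (mol/L)^2.
Step 3: k = rate / (concentration)^n, so units of k = (mol/L)^(1-2)·s⁻¹ = (mol/L)⁻¹·s⁻¹.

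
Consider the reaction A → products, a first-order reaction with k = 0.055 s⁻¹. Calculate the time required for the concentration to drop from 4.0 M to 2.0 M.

12.6 s

Step 1: For first-order: t = ln([A]₀/[A])/k
Step 2: t = ln(4.0/2.0)/0.055
Step 3: t = ln(2)/0.055
Step 4: t = 0.6931/0.055 = 12.6 s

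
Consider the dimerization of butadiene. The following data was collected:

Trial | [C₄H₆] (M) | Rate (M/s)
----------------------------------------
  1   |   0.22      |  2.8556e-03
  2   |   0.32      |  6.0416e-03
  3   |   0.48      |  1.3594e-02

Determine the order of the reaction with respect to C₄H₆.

second order (2)

Step 1: Compare trials to find order n where rate₂/rate₁ = ([C₄H₆]₂/[C₄H₆]₁)^n
Step 2: rate₂/rate₁ = 6.0416e-03/2.8556e-03 = 2.116
Step 3: [C₄H₆]₂/[C₄H₆]₁ = 0.32/0.22 = 1.455
Step 4: n = ln(2.116)/ln(1.455) = 2.00 ≈ 2
Step 5: The reaction is second order in C₄H₆.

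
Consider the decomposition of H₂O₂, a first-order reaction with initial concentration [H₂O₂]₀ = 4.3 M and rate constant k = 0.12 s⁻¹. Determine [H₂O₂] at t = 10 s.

1.295 M

Step 1: For a first-order reaction: [H₂O₂] = [H₂O₂]₀ × e^(-kt)
Step 2: [H₂O₂] = 4.3 × e^(-0.12 × 10)
Step 3: [H₂O₂] = 4.3 × e^(-1.2)
Step 4: [H₂O₂] = 4.3 × 0.301194 = 1.295 M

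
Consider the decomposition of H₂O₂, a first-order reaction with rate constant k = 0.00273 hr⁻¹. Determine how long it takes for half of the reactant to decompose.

253.9 hr

Step 1: For a first-order reaction, t₁/₂ = ln(2)/k
Step 2: t₁/₂ = ln(2)/0.00273
Step 3: t₁/₂ = 0.6931/0.00273 = 253.9 hr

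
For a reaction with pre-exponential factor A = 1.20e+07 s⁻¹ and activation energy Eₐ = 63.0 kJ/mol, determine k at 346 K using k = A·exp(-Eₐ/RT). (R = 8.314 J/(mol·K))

3.70e-03 s⁻¹

Step 1: Use the Arrhenius equation: k = A × exp(-Eₐ/RT)
Step 2: Convert Eₐ to J/mol: 63.0 kJ/mol = 63000 J/mol
Step 3: Calculate the exponent: -Eₐ/(RT) = -63000/(8.314 × 346) = -21.90052
Step 4: k = 1.20e+07 × exp(-21.90052)
Step 5: k = 1.20e+07 × 3.08124e-10 = 3.6975e-03 s⁻¹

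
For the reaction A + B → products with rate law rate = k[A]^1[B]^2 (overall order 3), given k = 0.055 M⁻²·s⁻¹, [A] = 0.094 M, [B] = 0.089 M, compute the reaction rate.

4.095e-05 M/s

Step 1: The rate law is rate = k[A]^1[B]^2, overall order = 1+2 = 3
Step 2: Substitute values: rate = 0.055 × (0.094)^1 × (0.089)^2
Step 3: rate = 0.055 × 0.094 × 0.007921 = 4.09516e-05 M/s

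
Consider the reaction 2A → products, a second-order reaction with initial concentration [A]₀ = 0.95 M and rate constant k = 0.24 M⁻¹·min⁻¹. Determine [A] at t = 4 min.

0.4969 M

Step 1: For a second-order reaction: 1/[A] = 1/[A]₀ + kt
Step 2: 1/[A] = 1/0.95 + 0.24 × 4
Step 3: 1/[A] = 1.053 + 0.96 = 2.013
Step 4: [A] = 1/2.013 = 0.4969 M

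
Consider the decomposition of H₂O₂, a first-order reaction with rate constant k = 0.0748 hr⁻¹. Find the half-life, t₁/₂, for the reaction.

9.267 hr

Step 1: For a first-order reaction, t₁/₂ = ln(2)/k
Step 2: t₁/₂ = ln(2)/0.0748
Step 3: t₁/₂ = 0.6931/0.0748 = 9.267 hr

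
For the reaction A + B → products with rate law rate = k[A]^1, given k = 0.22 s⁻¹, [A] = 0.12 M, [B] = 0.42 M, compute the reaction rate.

0.0264 M/s

Step 1: The rate law is rate = k[A]^1
Step 2: Note that the rate does not depend on [B] (zero order in B).
Step 3: rate = 0.22 × (0.12)^1 = 0.0264 M/s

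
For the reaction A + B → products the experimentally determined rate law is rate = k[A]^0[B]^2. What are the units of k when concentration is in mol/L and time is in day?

(mol/L)⁻¹·day⁻¹

Step 1: Overall order = 0 + 2 = 2.
Step 2: rate has units mol/L·day⁻¹; [A]^0[B]^2 has units (mol/L)^2.
Step 3: k = rate/([A]^0[B]^2), so units of k = (mol/L)^(1-2)·day⁻¹ = (mol/L)⁻¹·day⁻¹.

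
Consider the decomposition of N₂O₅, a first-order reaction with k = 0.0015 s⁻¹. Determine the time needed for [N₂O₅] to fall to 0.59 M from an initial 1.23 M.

489.8 s

Step 1: For first-order: t = ln([N₂O₅]₀/[N₂O₅])/k
Step 2: t = ln(1.23/0.59)/0.0015
Step 3: t = ln(2.085)/0.0015
Step 4: t = 0.7346/0.0015 = 489.8 s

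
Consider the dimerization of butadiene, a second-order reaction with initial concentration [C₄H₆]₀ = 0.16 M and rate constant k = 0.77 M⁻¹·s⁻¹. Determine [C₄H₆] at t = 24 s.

0.04044 M

Step 1: For a second-order reaction: 1/[C₄H₆] = 1/[C₄H₆]₀ + kt
Step 2: 1/[C₄H₆] = 1/0.16 + 0.77 × 24
Step 3: 1/[C₄H₆] = 6.25 + 18.48 = 24.73
Step 4: [C₄H₆] = 1/24.73 = 0.04044 M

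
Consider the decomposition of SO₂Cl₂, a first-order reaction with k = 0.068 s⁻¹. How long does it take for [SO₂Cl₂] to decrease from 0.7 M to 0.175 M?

20.39 s

Step 1: For first-order: t = ln([SO₂Cl₂]₀/[SO₂Cl₂])/k
Step 2: t = ln(0.7/0.175)/0.068
Step 3: t = ln(4)/0.068
Step 4: t = 1.386/0.068 = 20.39 s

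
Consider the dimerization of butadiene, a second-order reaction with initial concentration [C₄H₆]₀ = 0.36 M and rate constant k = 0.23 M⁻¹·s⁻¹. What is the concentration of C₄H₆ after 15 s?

0.1606 M

Step 1: For a second-order reaction: 1/[C₄H₆] = 1/[C₄H₆]₀ + kt
Step 2: 1/[C₄H₆] = 1/0.36 + 0.23 × 15
Step 3: 1/[C₄H₆] = 2.778 + 3.45 = 6.228
Step 4: [C₄H₆] = 1/6.228 = 0.1606 M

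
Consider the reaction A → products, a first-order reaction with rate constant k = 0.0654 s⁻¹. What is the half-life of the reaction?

10.6 s

Step 1: For a first-order reaction, t₁/₂ = ln(2)/k
Step 2: t₁/₂ = ln(2)/0.0654
Step 3: t₁/₂ = 0.6931/0.0654 = 10.6 s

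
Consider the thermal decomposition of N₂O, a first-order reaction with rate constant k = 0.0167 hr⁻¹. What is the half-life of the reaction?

41.51 hr

Step 1: For a first-order reaction, t₁/₂ = ln(2)/k
Step 2: t₁/₂ = ln(2)/0.0167
Step 3: t₁/₂ = 0.6931/0.0167 = 41.51 hr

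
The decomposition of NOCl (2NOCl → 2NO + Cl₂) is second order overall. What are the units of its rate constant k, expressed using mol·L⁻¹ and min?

(mol·L⁻¹)⁻¹·min⁻¹

Step 1: For overall order n, rate = k × (concentration)^n.
Step 2: Rate has units mol·L⁻¹·min⁻¹; concentration term has units (mol·L⁻¹)^2.
Step 3: k = rate / (concentration)^n, so units of k = (mol·L⁻¹)^(1-2)·min⁻¹ = (mol·L⁻¹)⁻¹·min⁻¹.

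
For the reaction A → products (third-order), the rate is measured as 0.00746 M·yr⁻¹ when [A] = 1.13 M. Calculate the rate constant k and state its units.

0.00517 M⁻²·yr⁻¹

Step 1: rate = k[A]^3, so k = rate / [A]^3.
Step 2: k = 0.00746 / (1.13)^3 = 0.00746 / 1.443.
Step 3: k = 0.00517 M⁻²·yr⁻¹.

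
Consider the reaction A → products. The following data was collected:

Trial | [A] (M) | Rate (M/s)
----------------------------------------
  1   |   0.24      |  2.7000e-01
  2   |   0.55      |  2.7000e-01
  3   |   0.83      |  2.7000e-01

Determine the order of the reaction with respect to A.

zeroth order (0)

Step 1: Compare trials - when concentration changes, rate stays constant.
Step 2: rate₂/rate₁ = 2.7000e-01/2.7000e-01 = 1
Step 3: [A]₂/[A]₁ = 0.55/0.24 = 2.292
Step 4: Since rate ratio ≈ (conc ratio)^0, the reaction is zeroth order.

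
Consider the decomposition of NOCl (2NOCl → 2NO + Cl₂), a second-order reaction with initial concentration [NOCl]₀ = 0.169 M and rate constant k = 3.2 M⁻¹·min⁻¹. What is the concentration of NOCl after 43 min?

0.006968 M

Step 1: For a second-order reaction: 1/[NOCl] = 1/[NOCl]₀ + kt
Step 2: 1/[NOCl] = 1/0.169 + 3.2 × 43
Step 3: 1/[NOCl] = 5.917 + 137.6 = 143.5
Step 4: [NOCl] = 1/143.5 = 0.006968 M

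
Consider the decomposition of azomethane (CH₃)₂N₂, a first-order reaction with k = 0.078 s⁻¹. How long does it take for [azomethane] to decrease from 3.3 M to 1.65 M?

8.887 s

Step 1: For first-order: t = ln([azomethane]₀/[azomethane])/k
Step 2: t = ln(3.3/1.65)/0.078
Step 3: t = ln(2)/0.078
Step 4: t = 0.6931/0.078 = 8.887 s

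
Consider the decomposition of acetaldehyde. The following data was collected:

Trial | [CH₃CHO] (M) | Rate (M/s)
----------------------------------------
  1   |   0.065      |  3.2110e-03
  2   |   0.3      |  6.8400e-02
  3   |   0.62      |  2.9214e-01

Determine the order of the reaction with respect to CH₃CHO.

second order (2)

Step 1: Compare trials to find order n where rate₂/rate₁ = ([CH₃CHO]₂/[CH₃CHO]₁)^n
Step 2: rate₂/rate₁ = 6.8400e-02/3.2110e-03 = 21.3
Step 3: [CH₃CHO]₂/[CH₃CHO]₁ = 0.3/0.065 = 4.615
Step 4: n = ln(21.3)/ln(4.615) = 2.00 ≈ 2
Step 5: The reaction is second order in CH₃CHO.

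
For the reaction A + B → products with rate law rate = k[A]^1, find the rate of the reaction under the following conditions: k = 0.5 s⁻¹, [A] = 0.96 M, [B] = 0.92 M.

0.48 M/s

Step 1: The rate law is rate = k[A]^1
Step 2: Note that the rate does not depend on [B] (zero order in B).
Step 3: rate = 0.5 × (0.96)^1 = 0.48 M/s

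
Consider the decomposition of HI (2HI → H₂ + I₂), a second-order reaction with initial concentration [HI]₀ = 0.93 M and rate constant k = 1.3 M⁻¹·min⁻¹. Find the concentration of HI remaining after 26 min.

0.02867 M

Step 1: For a second-order reaction: 1/[HI] = 1/[HI]₀ + kt
Step 2: 1/[HI] = 1/0.93 + 1.3 × 26
Step 3: 1/[HI] = 1.075 + 33.8 = 34.88
Step 4: [HI] = 1/34.88 = 0.02867 M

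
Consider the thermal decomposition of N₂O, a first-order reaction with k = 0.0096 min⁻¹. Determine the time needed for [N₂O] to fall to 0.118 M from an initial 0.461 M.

141.9 min

Step 1: For first-order: t = ln([N₂O]₀/[N₂O])/k
Step 2: t = ln(0.461/0.118)/0.0096
Step 3: t = ln(3.907)/0.0096
Step 4: t = 1.363/0.0096 = 141.9 min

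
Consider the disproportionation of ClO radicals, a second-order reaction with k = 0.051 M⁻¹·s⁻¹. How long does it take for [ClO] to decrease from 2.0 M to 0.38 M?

41.8 s

Step 1: For second-order: t = (1/[ClO] - 1/[ClO]₀)/k
Step 2: t = (1/0.38 - 1/2.0)/0.051
Step 3: t = (2.632 - 0.5)/0.051
Step 4: t = 2.132/0.051 = 41.8 s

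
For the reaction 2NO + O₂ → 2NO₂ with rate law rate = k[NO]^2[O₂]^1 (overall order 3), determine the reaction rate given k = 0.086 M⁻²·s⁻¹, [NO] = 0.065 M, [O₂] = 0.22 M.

7.994e-05 M/s

Step 1: The rate law is rate = k[NO]^2[O₂]^1, overall order = 2+1 = 3
Step 2: Substitute values: rate = 0.086 × (0.065)^2 × (0.22)^1
Step 3: rate = 0.086 × 0.004225 × 0.22 = 7.9937e-05 M/s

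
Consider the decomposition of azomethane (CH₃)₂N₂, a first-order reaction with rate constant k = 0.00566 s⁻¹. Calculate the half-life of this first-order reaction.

122.5 s

Step 1: For a first-order reaction, t₁/₂ = ln(2)/k
Step 2: t₁/₂ = ln(2)/0.00566
Step 3: t₁/₂ = 0.6931/0.00566 = 122.5 s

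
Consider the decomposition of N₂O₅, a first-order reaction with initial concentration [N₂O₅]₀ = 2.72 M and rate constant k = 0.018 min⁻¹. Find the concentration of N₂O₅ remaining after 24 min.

1.766 M

Step 1: For a first-order reaction: [N₂O₅] = [N₂O₅]₀ × e^(-kt)
Step 2: [N₂O₅] = 2.72 × e^(-0.018 × 24)
Step 3: [N₂O₅] = 2.72 × e^(-0.432)
Step 4: [N₂O₅] = 2.72 × 0.649209 = 1.766 M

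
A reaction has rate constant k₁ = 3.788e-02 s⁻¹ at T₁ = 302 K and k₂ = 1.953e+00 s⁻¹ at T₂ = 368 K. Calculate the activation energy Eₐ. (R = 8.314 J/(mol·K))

55.2 kJ/mol

Step 1: Use the two-temperature Arrhenius form: ln(k₂/k₁) = -Eₐ/R × (1/T₂ - 1/T₁)
Step 2: ln(k₂/k₁) = ln(1.953e+00/3.788e-02) = ln(51.5576) = 3.9427
Step 3: 1/T₂ - 1/T₁ = 1/368 - 1/302 = -5.938670e-04 K⁻¹
Step 4: Eₐ = -R × ln(k₂/k₁) / (1/T₂ - 1/T₁) = -8.314 × 3.9427 / -5.938670e-04
Step 5: Eₐ = 5.5197e+04 J/mol = 55.2 kJ/mol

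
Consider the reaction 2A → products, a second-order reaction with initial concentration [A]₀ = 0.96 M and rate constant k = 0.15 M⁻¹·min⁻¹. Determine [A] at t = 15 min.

0.3038 M

Step 1: For a second-order reaction: 1/[A] = 1/[A]₀ + kt
Step 2: 1/[A] = 1/0.96 + 0.15 × 15
Step 3: 1/[A] = 1.042 + 2.25 = 3.292
Step 4: [A] = 1/3.292 = 0.3038 M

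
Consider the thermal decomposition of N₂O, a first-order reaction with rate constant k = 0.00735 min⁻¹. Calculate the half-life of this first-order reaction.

94.31 min

Step 1: For a first-order reaction, t₁/₂ = ln(2)/k
Step 2: t₁/₂ = ln(2)/0.00735
Step 3: t₁/₂ = 0.6931/0.00735 = 94.31 min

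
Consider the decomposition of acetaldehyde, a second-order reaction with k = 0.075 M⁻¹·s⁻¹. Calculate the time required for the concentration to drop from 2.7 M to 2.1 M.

1.411 s

Step 1: For second-order: t = (1/[CH₃CHO] - 1/[CH₃CHO]₀)/k
Step 2: t = (1/2.1 - 1/2.7)/0.075
Step 3: t = (0.4762 - 0.3704)/0.075
Step 4: t = 0.1058/0.075 = 1.411 s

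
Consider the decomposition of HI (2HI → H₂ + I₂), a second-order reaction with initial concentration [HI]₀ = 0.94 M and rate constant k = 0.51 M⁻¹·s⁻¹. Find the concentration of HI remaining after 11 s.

0.1498 M

Step 1: For a second-order reaction: 1/[HI] = 1/[HI]₀ + kt
Step 2: 1/[HI] = 1/0.94 + 0.51 × 11
Step 3: 1/[HI] = 1.064 + 5.61 = 6.674
Step 4: [HI] = 1/6.674 = 0.1498 M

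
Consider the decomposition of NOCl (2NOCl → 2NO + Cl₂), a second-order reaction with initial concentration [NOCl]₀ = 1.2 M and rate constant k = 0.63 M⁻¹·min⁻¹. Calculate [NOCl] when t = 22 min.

0.06806 M

Step 1: For a second-order reaction: 1/[NOCl] = 1/[NOCl]₀ + kt
Step 2: 1/[NOCl] = 1/1.2 + 0.63 × 22
Step 3: 1/[NOCl] = 0.8333 + 13.86 = 14.69
Step 4: [NOCl] = 1/14.69 = 0.06806 M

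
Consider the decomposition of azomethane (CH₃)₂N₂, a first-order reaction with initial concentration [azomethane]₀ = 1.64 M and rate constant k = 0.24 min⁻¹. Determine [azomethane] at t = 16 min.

0.03525 M

Step 1: For a first-order reaction: [azomethane] = [azomethane]₀ × e^(-kt)
Step 2: [azomethane] = 1.64 × e^(-0.24 × 16)
Step 3: [azomethane] = 1.64 × e^(-3.84)
Step 4: [azomethane] = 1.64 × 0.0214936 = 0.03525 M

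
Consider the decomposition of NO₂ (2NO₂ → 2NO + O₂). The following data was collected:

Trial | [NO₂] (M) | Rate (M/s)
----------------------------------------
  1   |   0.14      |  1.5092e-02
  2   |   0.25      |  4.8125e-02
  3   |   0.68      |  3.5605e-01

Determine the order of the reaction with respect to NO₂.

second order (2)

Step 1: Compare trials to find order n where rate₂/rate₁ = ([NO₂]₂/[NO₂]₁)^n
Step 2: rate₂/rate₁ = 4.8125e-02/1.5092e-02 = 3.189
Step 3: [NO₂]₂/[NO₂]₁ = 0.25/0.14 = 1.786
Step 4: n = ln(3.189)/ln(1.786) = 2.00 ≈ 2
Step 5: The reaction is second order in NO₂.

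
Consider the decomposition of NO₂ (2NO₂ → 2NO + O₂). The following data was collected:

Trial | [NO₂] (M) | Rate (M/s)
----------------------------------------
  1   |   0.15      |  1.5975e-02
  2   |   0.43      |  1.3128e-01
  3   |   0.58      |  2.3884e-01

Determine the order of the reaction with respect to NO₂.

second order (2)

Step 1: Compare trials to find order n where rate₂/rate₁ = ([NO₂]₂/[NO₂]₁)^n
Step 2: rate₂/rate₁ = 1.3128e-01/1.5975e-02 = 8.218
Step 3: [NO₂]₂/[NO₂]₁ = 0.43/0.15 = 2.867
Step 4: n = ln(8.218)/ln(2.867) = 2.00 ≈ 2
Step 5: The reaction is second order in NO₂.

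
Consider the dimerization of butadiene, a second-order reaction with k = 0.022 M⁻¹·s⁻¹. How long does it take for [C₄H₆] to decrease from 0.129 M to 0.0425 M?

717.2 s

Step 1: For second-order: t = (1/[C₄H₆] - 1/[C₄H₆]₀)/k
Step 2: t = (1/0.0425 - 1/0.129)/0.022
Step 3: t = (23.53 - 7.752)/0.022
Step 4: t = 15.78/0.022 = 717.2 s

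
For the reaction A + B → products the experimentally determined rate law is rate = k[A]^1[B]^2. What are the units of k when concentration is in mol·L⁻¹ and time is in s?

(mol·L⁻¹)⁻²·s⁻¹

Step 1: Overall order = 1 + 2 = 3.
Step 2: rate has units mol·L⁻¹·s⁻¹; [A]^1[B]^2 has units (mol·L⁻¹)^3.
Step 3: k = rate/([A]^1[B]^2), so units of k = (mol·L⁻¹)^(1-3)·s⁻¹ = (mol·L⁻¹)⁻²·s⁻¹.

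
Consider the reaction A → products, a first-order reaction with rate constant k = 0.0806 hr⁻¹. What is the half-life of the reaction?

8.6 hr

Step 1: For a first-order reaction, t₁/₂ = ln(2)/k
Step 2: t₁/₂ = ln(2)/0.0806
Step 3: t₁/₂ = 0.6931/0.0806 = 8.6 hr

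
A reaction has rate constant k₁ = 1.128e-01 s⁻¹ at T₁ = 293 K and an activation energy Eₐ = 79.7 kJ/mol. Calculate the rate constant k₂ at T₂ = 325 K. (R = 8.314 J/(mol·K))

2.827e+00 s⁻¹

Step 1: Use the two-temperature Arrhenius form: ln(k₂/k₁) = -Eₐ/R × (1/T₂ - 1/T₁)
Step 2: Convert Eₐ to J/mol: 79.7 kJ/mol = 79700 J/mol
Step 3: 1/T₂ - 1/T₁ = 1/325 - 1/293 = -3.360462e-04 K⁻¹
Step 4: ln(k₂/k₁) = -79700/8.314 × -3.360462e-04 = 3.22142
Step 5: k₂ = k₁ × exp(3.22142) = 1.128e-01 × 2.50637e+01 = 2.827e+00 s⁻¹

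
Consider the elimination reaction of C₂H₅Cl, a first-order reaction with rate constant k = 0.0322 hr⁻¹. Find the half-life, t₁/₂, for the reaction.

21.53 hr

Step 1: For a first-order reaction, t₁/₂ = ln(2)/k
Step 2: t₁/₂ = ln(2)/0.0322
Step 3: t₁/₂ = 0.6931/0.0322 = 21.53 hr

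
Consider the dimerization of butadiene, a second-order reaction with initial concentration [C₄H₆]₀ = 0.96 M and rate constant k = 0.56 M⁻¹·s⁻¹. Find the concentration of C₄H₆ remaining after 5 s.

0.2603 M

Step 1: For a second-order reaction: 1/[C₄H₆] = 1/[C₄H₆]₀ + kt
Step 2: 1/[C₄H₆] = 1/0.96 + 0.56 × 5
Step 3: 1/[C₄H₆] = 1.042 + 2.8 = 3.842
Step 4: [C₄H₆] = 1/3.842 = 0.2603 M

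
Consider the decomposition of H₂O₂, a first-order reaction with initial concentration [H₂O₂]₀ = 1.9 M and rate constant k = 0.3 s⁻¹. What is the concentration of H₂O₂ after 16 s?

0.01564 M

Step 1: For a first-order reaction: [H₂O₂] = [H₂O₂]₀ × e^(-kt)
Step 2: [H₂O₂] = 1.9 × e^(-0.3 × 16)
Step 3: [H₂O₂] = 1.9 × e^(-4.8)
Step 4: [H₂O₂] = 1.9 × 0.00822975 = 0.01564 M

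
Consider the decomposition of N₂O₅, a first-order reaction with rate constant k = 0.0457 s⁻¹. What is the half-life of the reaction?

15.17 s

Step 1: For a first-order reaction, t₁/₂ = ln(2)/k
Step 2: t₁/₂ = ln(2)/0.0457
Step 3: t₁/₂ = 0.6931/0.0457 = 15.17 s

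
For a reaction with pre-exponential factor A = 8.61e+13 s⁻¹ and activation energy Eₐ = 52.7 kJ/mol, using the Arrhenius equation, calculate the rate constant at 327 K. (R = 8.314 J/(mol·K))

3.28e+05 s⁻¹

Step 1: Use the Arrhenius equation: k = A × exp(-Eₐ/RT)
Step 2: Convert Eₐ to J/mol: 52.7 kJ/mol = 52700 J/mol
Step 3: Calculate the exponent: -Eₐ/(RT) = -52700/(8.314 × 327) = -19.38442
Step 4: k = 8.61e+13 × exp(-19.38442)
Step 5: k = 8.61e+13 × 3.81464e-09 = 3.2844e+05 s⁻¹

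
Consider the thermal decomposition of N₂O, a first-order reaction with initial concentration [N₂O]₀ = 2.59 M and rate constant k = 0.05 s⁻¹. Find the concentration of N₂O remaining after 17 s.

1.107 M

Step 1: For a first-order reaction: [N₂O] = [N₂O]₀ × e^(-kt)
Step 2: [N₂O] = 2.59 × e^(-0.05 × 17)
Step 3: [N₂O] = 2.59 × e^(-0.85)
Step 4: [N₂O] = 2.59 × 0.427415 = 1.107 M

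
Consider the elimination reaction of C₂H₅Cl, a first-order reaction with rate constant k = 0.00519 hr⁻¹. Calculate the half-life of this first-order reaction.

133.6 hr

Step 1: For a first-order reaction, t₁/₂ = ln(2)/k
Step 2: t₁/₂ = ln(2)/0.00519
Step 3: t₁/₂ = 0.6931/0.00519 = 133.6 hr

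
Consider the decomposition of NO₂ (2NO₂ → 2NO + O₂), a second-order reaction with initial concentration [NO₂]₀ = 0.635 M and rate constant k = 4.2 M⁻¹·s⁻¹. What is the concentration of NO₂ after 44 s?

0.005366 M

Step 1: For a second-order reaction: 1/[NO₂] = 1/[NO₂]₀ + kt
Step 2: 1/[NO₂] = 1/0.635 + 4.2 × 44
Step 3: 1/[NO₂] = 1.575 + 184.8 = 186.4
Step 4: [NO₂] = 1/186.4 = 0.005366 M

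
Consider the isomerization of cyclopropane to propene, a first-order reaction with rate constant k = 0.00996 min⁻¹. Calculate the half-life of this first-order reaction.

69.59 min

Step 1: For a first-order reaction, t₁/₂ = ln(2)/k
Step 2: t₁/₂ = ln(2)/0.00996
Step 3: t₁/₂ = 0.6931/0.00996 = 69.59 min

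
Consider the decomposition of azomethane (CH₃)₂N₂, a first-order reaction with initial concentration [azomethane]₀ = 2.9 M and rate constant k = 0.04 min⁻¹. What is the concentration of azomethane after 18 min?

1.412 M

Step 1: For a first-order reaction: [azomethane] = [azomethane]₀ × e^(-kt)
Step 2: [azomethane] = 2.9 × e^(-0.04 × 18)
Step 3: [azomethane] = 2.9 × e^(-0.72)
Step 4: [azomethane] = 2.9 × 0.486752 = 1.412 M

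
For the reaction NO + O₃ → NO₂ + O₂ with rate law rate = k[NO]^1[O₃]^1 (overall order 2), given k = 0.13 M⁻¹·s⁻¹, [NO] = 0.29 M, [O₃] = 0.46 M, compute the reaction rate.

0.01734 M/s

Step 1: The rate law is rate = k[NO]^1[O₃]^1, overall order = 1+1 = 2
Step 2: Substitute values: rate = 0.13 × (0.29)^1 × (0.46)^1
Step 3: rate = 0.13 × 0.29 × 0.46 = 0.017342 M/s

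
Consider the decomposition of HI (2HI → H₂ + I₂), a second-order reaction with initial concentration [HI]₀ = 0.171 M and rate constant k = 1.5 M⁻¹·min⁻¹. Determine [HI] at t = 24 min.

0.0239 M

Step 1: For a second-order reaction: 1/[HI] = 1/[HI]₀ + kt
Step 2: 1/[HI] = 1/0.171 + 1.5 × 24
Step 3: 1/[HI] = 5.848 + 36 = 41.85
Step 4: [HI] = 1/41.85 = 0.0239 M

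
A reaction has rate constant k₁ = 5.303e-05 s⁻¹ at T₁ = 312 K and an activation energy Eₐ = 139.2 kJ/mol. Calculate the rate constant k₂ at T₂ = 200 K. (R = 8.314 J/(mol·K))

4.714e-18 s⁻¹

Step 1: Use the two-temperature Arrhenius form: ln(k₂/k₁) = -Eₐ/R × (1/T₂ - 1/T₁)
Step 2: Convert Eₐ to J/mol: 139.2 kJ/mol = 139200 J/mol
Step 3: 1/T₂ - 1/T₁ = 1/200 - 1/312 = 1.794872e-03 K⁻¹
Step 4: ln(k₂/k₁) = -139200/8.314 × 1.794872e-03 = -30.05126
Step 5: k₂ = k₁ × exp(-30.05126) = 5.303e-05 × 8.89004e-14 = 4.714e-18 s⁻¹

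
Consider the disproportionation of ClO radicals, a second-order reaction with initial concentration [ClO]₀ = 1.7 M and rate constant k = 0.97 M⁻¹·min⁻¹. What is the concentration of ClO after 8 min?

0.1198 M

Step 1: For a second-order reaction: 1/[ClO] = 1/[ClO]₀ + kt
Step 2: 1/[ClO] = 1/1.7 + 0.97 × 8
Step 3: 1/[ClO] = 0.5882 + 7.76 = 8.348
Step 4: [ClO] = 1/8.348 = 0.1198 M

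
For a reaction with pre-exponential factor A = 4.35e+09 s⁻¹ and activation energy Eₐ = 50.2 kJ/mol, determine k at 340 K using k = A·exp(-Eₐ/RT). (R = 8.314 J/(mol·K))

8.43e+01 s⁻¹

Step 1: Use the Arrhenius equation: k = A × exp(-Eₐ/RT)
Step 2: Convert Eₐ to J/mol: 50.2 kJ/mol = 50200 J/mol
Step 3: Calculate the exponent: -Eₐ/(RT) = -50200/(8.314 × 340) = -17.75885
Step 4: k = 4.35e+09 × exp(-17.75885)
Step 5: k = 4.35e+09 × 1.93834e-08 = 8.4318e+01 s⁻¹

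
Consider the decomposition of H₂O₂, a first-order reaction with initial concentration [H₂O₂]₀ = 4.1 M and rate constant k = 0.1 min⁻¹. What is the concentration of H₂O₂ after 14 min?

1.011 M

Step 1: For a first-order reaction: [H₂O₂] = [H₂O₂]₀ × e^(-kt)
Step 2: [H₂O₂] = 4.1 × e^(-0.1 × 14)
Step 3: [H₂O₂] = 4.1 × e^(-1.4)
Step 4: [H₂O₂] = 4.1 × 0.246597 = 1.011 M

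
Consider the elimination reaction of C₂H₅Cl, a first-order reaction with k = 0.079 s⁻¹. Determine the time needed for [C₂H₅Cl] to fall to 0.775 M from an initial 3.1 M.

17.55 s

Step 1: For first-order: t = ln([C₂H₅Cl]₀/[C₂H₅Cl])/k
Step 2: t = ln(3.1/0.775)/0.079
Step 3: t = ln(4)/0.079
Step 4: t = 1.386/0.079 = 17.55 s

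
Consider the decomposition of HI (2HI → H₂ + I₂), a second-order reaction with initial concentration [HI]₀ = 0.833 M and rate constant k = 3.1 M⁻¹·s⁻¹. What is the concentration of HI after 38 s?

0.008403 M

Step 1: For a second-order reaction: 1/[HI] = 1/[HI]₀ + kt
Step 2: 1/[HI] = 1/0.833 + 3.1 × 38
Step 3: 1/[HI] = 1.2 + 117.8 = 119
Step 4: [HI] = 1/119 = 0.008403 M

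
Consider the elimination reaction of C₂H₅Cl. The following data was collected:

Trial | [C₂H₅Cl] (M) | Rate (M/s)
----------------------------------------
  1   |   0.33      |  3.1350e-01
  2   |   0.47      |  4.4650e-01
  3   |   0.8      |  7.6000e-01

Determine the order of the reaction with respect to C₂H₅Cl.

first order (1)

Step 1: Compare trials to find order n where rate₂/rate₁ = ([C₂H₅Cl]₂/[C₂H₅Cl]₁)^n
Step 2: rate₂/rate₁ = 4.4650e-01/3.1350e-01 = 1.424
Step 3: [C₂H₅Cl]₂/[C₂H₅Cl]₁ = 0.47/0.33 = 1.424
Step 4: n = ln(1.424)/ln(1.424) = 1.00 ≈ 1
Step 5: The reaction is first order in C₂H₅Cl.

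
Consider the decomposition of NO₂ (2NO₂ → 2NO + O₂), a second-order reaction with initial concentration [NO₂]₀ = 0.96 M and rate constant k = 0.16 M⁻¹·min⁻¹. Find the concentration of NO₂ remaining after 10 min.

0.3785 M

Step 1: For a second-order reaction: 1/[NO₂] = 1/[NO₂]₀ + kt
Step 2: 1/[NO₂] = 1/0.96 + 0.16 × 10
Step 3: 1/[NO₂] = 1.042 + 1.6 = 2.642
Step 4: [NO₂] = 1/2.642 = 0.3785 M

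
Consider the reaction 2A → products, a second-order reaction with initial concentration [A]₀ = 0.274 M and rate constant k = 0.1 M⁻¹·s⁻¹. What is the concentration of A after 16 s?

0.1905 M

Step 1: For a second-order reaction: 1/[A] = 1/[A]₀ + kt
Step 2: 1/[A] = 1/0.274 + 0.1 × 16
Step 3: 1/[A] = 3.65 + 1.6 = 5.25
Step 4: [A] = 1/5.25 = 0.1905 M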